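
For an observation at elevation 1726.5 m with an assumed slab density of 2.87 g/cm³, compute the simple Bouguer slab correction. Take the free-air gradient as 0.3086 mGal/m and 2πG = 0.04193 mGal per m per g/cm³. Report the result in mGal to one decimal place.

207.8

Bouguer slab correction = 0.04193 × 2.87 × 1726.5 = 207.8 mGal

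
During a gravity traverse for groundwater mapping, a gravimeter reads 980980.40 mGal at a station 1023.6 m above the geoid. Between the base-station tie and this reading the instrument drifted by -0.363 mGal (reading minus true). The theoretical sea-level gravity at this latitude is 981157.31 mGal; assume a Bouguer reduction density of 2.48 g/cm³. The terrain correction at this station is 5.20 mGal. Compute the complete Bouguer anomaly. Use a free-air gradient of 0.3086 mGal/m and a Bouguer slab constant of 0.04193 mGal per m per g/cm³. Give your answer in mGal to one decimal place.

38.1

Drift-corrected reading = 980980.40 − (-0.363) = 980980.763 mGal
Free-air correction = 0.3086 × 1023.6 = 315.88 mGal
Free-air anomaly = 980980.763 − 981157.31 + (315.88) = 139.333 mGal
Bouguer slab correction = 0.04193 × 2.48 × 1023.6 = 106.44 mGal
Simple Bouguer anomaly = 139.333 − (106.44) = 32.893 mGal
Complete Bouguer anomaly = 32.893 + 5.20 = 38.093 mGal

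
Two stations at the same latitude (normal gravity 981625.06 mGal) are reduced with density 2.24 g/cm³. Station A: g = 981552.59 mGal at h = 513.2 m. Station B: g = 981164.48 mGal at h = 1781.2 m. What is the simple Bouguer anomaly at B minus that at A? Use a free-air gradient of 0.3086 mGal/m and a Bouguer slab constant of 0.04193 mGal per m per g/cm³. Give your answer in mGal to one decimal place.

-115.9

Δg_SB(A) = 981552.59 − 981625.06 + 0.3086×513.2 − 0.04193×2.24×513.2 = 37.70 mGal
Δg_SB(B) = 981164.48 − 981625.06 + 0.3086×1781.2 − 0.04193×2.24×1781.2 = -78.20 mGal
Difference = -78.20 − (37.70) = -115.90 mGal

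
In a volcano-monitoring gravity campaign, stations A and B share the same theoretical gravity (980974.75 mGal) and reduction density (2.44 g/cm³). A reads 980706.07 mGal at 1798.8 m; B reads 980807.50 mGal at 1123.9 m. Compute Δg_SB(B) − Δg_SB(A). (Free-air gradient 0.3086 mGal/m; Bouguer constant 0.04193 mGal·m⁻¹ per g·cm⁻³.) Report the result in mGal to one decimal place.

Δg_SB(A) = 980706.07 − 980974.75 + 0.3086×1798.8 − 0.04193×2.44×1798.8 = 102.40 mGal
Δg_SB(B) = 980807.50 − 980974.75 + 0.3086×1123.9 − 0.04193×2.44×1123.9 = 64.60 mGal
Difference = 64.60 − (102.40) = -37.80 mGal

-37.8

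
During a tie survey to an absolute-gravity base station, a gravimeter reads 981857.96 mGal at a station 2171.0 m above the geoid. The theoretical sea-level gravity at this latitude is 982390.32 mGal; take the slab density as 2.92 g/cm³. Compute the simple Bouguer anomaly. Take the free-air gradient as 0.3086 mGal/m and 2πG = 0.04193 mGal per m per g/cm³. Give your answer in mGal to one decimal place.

-128.2

Free-air correction = 0.3086 × 2171.0 = 669.97 mGal
Free-air anomaly = 981857.96 − 982390.32 + (669.97) = 137.61 mGal
Bouguer slab correction = 0.04193 × 2.92 × 2171.0 = 265.81 mGal
Simple Bouguer anomaly = 137.61 − (265.81) = -128.20 mGal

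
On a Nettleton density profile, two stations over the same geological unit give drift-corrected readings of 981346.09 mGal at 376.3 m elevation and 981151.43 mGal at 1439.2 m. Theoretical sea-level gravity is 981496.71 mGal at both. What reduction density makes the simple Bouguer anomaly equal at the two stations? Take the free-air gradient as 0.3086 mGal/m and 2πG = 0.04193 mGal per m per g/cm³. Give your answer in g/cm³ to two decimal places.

Δg_obs = 981151.43 − 981346.09 = -194.66 mGal over Δh = 1439.2 − 376.3 = 1062.9 m
Equal Bouguer anomalies ⇒ Δg_obs + (0.3086 − 0.04193ρ)·Δh = 0
0.3086 − 0.04193ρ = −Δg_obs/Δh = 0.18314
ρ = (0.3086 − 0.18314) / 0.04193 = 2.99 g/cm³

2.99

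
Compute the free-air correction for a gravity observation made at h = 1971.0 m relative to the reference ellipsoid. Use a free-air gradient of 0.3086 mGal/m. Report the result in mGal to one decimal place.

Free-air correction = 0.3086 × 1971.0 = 608.3 mGal

608.3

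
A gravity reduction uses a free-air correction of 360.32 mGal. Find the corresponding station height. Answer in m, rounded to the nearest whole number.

1168

h = 360.32 / 0.3086 = 1167.60 m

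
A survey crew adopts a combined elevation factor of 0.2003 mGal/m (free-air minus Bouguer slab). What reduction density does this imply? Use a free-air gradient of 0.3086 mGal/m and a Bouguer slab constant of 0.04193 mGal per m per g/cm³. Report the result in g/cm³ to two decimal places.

2.58

0.2003 = 0.3086 − 0.04193 × ρ
ρ = (0.3086 − 0.2003) / 0.04193 = 2.58 g/cm³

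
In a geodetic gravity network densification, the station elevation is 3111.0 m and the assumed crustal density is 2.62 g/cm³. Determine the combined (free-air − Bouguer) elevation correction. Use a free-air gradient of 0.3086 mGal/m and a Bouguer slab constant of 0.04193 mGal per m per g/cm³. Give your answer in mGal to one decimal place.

618.3

Combined gradient = 0.3086 − 0.04193 × 2.62 = 0.1987434 mGal/m
Combined elevation correction = 0.1987434 × 3111.0 = 618.3 mGal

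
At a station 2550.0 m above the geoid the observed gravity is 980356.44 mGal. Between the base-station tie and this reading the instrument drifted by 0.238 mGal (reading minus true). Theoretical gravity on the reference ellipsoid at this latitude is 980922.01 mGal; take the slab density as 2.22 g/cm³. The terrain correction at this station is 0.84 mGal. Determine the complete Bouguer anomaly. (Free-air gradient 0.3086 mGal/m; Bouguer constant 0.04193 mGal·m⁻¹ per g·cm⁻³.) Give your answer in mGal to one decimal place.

-15.4

Drift-corrected reading = 980356.44 − (0.238) = 980356.202 mGal
Free-air correction = 0.3086 × 2550.0 = 786.93 mGal
Free-air anomaly = 980356.202 − 980922.01 + (786.93) = 221.122 mGal
Bouguer slab correction = 0.04193 × 2.22 × 2550.0 = 237.37 mGal
Simple Bouguer anomaly = 221.122 − (237.37) = -16.248 mGal
Complete Bouguer anomaly = -16.248 + 0.84 = -15.408 mGal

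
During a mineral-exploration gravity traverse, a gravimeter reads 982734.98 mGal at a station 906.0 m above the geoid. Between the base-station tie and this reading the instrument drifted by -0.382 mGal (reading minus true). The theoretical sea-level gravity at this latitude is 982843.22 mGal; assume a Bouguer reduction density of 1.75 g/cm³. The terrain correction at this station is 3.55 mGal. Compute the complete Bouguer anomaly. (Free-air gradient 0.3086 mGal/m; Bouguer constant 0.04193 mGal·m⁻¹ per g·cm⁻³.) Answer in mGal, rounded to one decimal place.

Drift-corrected reading = 982734.98 − (-0.382) = 982735.362 mGal
Free-air correction = 0.3086 × 906.0 = 279.59 mGal
Free-air anomaly = 982735.362 − 982843.22 + (279.59) = 171.732 mGal
Bouguer slab correction = 0.04193 × 1.75 × 906.0 = 66.48 mGal
Simple Bouguer anomaly = 171.732 − (66.48) = 105.252 mGal
Complete Bouguer anomaly = 105.252 + 3.55 = 108.802 mGal

108.8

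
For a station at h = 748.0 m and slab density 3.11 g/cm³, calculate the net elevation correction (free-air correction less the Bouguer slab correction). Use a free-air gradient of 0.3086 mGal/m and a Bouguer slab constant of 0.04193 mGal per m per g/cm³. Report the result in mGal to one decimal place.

133.3

Combined gradient = 0.3086 − 0.04193 × 3.11 = 0.1781977 mGal/m
Combined elevation correction = 0.1781977 × 748.0 = 133.3 mGal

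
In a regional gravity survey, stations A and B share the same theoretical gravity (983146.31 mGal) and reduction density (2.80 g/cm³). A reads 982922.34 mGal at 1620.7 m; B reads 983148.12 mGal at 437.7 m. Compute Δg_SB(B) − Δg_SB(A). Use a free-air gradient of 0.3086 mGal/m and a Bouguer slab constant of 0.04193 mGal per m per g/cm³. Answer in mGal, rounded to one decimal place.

Δg_SB(A) = 982922.34 − 983146.31 + 0.3086×1620.7 − 0.04193×2.80×1620.7 = 85.90 mGal
Δg_SB(B) = 983148.12 − 983146.31 + 0.3086×437.7 − 0.04193×2.80×437.7 = 85.50 mGal
Difference = 85.50 − (85.90) = -0.40 mGal

-0.4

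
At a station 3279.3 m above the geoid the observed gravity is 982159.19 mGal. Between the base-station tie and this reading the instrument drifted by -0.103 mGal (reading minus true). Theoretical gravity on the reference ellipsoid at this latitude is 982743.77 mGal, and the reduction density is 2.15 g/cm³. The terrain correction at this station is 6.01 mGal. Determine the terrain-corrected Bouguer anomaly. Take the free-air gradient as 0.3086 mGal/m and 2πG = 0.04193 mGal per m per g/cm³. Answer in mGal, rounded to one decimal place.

Drift-corrected reading = 982159.19 − (-0.103) = 982159.293 mGal
Free-air correction = 0.3086 × 3279.3 = 1011.99 mGal
Free-air anomaly = 982159.293 − 982743.77 + (1011.99) = 427.513 mGal
Bouguer slab correction = 0.04193 × 2.15 × 3279.3 = 295.63 mGal
Simple Bouguer anomaly = 427.513 − (295.63) = 131.883 mGal
Complete Bouguer anomaly = 131.883 + 6.01 = 137.893 mGal

137.9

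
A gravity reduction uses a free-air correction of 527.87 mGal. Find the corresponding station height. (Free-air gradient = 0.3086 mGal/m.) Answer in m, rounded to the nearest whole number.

h = 527.87 / 0.3086 = 1710.53 m

1711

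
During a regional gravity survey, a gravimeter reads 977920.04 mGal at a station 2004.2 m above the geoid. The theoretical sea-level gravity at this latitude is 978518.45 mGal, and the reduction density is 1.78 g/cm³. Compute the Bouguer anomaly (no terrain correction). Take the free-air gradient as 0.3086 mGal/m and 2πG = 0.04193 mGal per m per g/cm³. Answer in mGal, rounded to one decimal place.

-129.5

Free-air correction = 0.3086 × 2004.2 = 618.50 mGal
Free-air anomaly = 977920.04 − 978518.45 + (618.50) = 20.09 mGal
Bouguer slab correction = 0.04193 × 1.78 × 2004.2 = 149.58 mGal
Simple Bouguer anomaly = 20.09 − (149.58) = -129.49 mGal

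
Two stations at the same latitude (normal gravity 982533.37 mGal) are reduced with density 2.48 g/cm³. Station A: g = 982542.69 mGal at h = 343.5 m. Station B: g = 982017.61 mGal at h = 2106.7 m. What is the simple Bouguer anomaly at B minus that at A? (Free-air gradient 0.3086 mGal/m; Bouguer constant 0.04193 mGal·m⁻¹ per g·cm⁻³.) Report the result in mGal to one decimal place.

-164.3

Δg_SB(A) = 982542.69 − 982533.37 + 0.3086×343.5 − 0.04193×2.48×343.5 = 79.60 mGal
Δg_SB(B) = 982017.61 − 982533.37 + 0.3086×2106.7 − 0.04193×2.48×2106.7 = -84.70 mGal
Difference = -84.70 − (79.60) = -164.30 mGal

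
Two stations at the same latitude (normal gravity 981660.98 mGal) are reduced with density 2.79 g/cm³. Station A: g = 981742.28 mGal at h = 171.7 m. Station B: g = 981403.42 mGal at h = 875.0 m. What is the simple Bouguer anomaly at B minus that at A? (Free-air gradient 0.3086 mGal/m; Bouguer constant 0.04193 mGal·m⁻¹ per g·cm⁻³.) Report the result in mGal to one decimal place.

Δg_SB(A) = 981742.28 − 981660.98 + 0.3086×171.7 − 0.04193×2.79×171.7 = 114.20 mGal
Δg_SB(B) = 981403.42 − 981660.98 + 0.3086×875.0 − 0.04193×2.79×875.0 = -89.90 mGal
Difference = -89.90 − (114.20) = -204.10 mGal

-204.1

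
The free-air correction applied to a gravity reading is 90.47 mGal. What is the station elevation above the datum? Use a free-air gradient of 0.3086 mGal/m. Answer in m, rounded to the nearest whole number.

h = 90.47 / 0.3086 = 293.16 m

293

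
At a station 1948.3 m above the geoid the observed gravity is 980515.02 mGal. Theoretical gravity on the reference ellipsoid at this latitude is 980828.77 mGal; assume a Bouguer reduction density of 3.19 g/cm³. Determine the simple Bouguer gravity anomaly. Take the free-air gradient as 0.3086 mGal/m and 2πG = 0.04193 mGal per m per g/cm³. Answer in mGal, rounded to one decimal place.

Free-air correction = 0.3086 × 1948.3 = 601.25 mGal
Free-air anomaly = 980515.02 − 980828.77 + (601.25) = 287.50 mGal
Bouguer slab correction = 0.04193 × 3.19 × 1948.3 = 260.60 mGal
Simple Bouguer anomaly = 287.50 − (260.60) = 26.90 mGal

26.9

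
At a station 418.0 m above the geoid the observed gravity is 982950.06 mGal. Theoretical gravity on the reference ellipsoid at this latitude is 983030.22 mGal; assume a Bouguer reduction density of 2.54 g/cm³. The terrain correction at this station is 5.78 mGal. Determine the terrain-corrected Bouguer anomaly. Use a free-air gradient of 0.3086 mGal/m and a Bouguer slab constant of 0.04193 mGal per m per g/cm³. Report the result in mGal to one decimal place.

10.1

Free-air correction = 0.3086 × 418.0 = 128.99 mGal
Free-air anomaly = 982950.06 − 983030.22 + (128.99) = 48.83 mGal
Bouguer slab correction = 0.04193 × 2.54 × 418.0 = 44.52 mGal
Simple Bouguer anomaly = 48.83 − (44.52) = 4.31 mGal
Complete Bouguer anomaly = 4.31 + 5.78 = 10.09 mGal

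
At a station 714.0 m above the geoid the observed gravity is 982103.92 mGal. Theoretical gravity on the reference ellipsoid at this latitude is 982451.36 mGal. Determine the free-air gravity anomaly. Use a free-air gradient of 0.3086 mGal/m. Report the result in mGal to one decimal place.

Free-air correction = 0.3086 × 714.0 = 220.34 mGal
Free-air anomaly = 982103.92 − 982451.36 + (220.34) = -127.10 mGal

-127.1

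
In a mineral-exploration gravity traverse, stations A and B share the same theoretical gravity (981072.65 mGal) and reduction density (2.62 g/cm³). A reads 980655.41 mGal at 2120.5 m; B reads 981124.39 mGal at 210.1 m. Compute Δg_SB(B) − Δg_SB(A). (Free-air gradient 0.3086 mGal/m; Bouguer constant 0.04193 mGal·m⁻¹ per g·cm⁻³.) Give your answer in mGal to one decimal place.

Δg_SB(A) = 980655.41 − 981072.65 + 0.3086×2120.5 − 0.04193×2.62×2120.5 = 4.20 mGal
Δg_SB(B) = 981124.39 − 981072.65 + 0.3086×210.1 − 0.04193×2.62×210.1 = 93.50 mGal
Difference = 93.50 − (4.20) = 89.30 mGal

89.3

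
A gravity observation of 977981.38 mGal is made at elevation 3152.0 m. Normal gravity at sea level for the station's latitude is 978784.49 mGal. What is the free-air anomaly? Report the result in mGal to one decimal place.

169.6

Free-air correction = 0.3086 × 3152.0 = 972.71 mGal
Free-air anomaly = 977981.38 − 978784.49 + (972.71) = 169.60 mGal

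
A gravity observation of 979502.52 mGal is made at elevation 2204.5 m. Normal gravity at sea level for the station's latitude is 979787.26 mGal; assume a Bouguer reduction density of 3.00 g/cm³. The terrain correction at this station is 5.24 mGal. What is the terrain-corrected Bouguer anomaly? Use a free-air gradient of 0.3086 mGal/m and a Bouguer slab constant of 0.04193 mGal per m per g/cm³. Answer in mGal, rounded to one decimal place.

123.5

Free-air correction = 0.3086 × 2204.5 = 680.31 mGal
Free-air anomaly = 979502.52 − 979787.26 + (680.31) = 395.57 mGal
Bouguer slab correction = 0.04193 × 3.00 × 2204.5 = 277.30 mGal
Simple Bouguer anomaly = 395.57 − (277.30) = 118.27 mGal
Complete Bouguer anomaly = 118.27 + 5.24 = 123.51 mGal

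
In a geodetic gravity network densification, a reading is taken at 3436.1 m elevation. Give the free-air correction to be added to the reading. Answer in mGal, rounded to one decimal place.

1060.4

Free-air correction = 0.3086 × 3436.1 = 1060.4 mGal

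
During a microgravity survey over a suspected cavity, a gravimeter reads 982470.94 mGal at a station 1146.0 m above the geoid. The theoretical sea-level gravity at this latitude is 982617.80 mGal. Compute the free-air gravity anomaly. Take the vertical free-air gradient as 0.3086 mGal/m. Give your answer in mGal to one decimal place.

Free-air correction = 0.3086 × 1146.0 = 353.66 mGal
Free-air anomaly = 982470.94 − 982617.80 + (353.66) = 206.80 mGal

206.8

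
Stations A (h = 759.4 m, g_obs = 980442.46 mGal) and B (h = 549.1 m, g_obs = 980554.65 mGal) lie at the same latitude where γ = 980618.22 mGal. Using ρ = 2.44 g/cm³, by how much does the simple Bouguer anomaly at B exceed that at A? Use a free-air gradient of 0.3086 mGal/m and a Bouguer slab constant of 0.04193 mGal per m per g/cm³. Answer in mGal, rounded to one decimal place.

Δg_SB(A) = 980442.46 − 980618.22 + 0.3086×759.4 − 0.04193×2.44×759.4 = -19.10 mGal
Δg_SB(B) = 980554.65 − 980618.22 + 0.3086×549.1 − 0.04193×2.44×549.1 = 49.70 mGal
Difference = 49.70 − (-19.10) = 68.80 mGal

68.8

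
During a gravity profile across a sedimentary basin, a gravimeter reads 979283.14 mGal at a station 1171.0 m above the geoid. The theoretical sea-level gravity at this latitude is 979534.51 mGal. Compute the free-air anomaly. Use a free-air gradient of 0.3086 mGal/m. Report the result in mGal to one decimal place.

110.0

Free-air correction = 0.3086 × 1171.0 = 361.37 mGal
Free-air anomaly = 979283.14 − 979534.51 + (361.37) = 110.00 mGal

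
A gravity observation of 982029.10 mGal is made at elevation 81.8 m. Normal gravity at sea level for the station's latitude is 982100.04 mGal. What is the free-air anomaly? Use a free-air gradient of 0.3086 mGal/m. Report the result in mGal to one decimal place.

Free-air correction = 0.3086 × 81.8 = 25.24 mGal
Free-air anomaly = 982029.10 − 982100.04 + (25.24) = -45.70 mGal

-45.7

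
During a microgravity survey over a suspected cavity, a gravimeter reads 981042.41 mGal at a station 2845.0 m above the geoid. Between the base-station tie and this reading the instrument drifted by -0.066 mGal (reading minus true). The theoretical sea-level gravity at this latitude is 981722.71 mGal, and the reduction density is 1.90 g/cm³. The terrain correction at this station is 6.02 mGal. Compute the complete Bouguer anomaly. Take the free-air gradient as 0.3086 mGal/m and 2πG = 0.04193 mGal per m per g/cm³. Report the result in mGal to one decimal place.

-22.9

Drift-corrected reading = 981042.41 − (-0.066) = 981042.476 mGal
Free-air correction = 0.3086 × 2845.0 = 877.97 mGal
Free-air anomaly = 981042.476 − 981722.71 + (877.97) = 197.736 mGal
Bouguer slab correction = 0.04193 × 1.90 × 2845.0 = 226.65 mGal
Simple Bouguer anomaly = 197.736 − (226.65) = -28.914 mGal
Complete Bouguer anomaly = -28.914 + 6.02 = -22.894 mGal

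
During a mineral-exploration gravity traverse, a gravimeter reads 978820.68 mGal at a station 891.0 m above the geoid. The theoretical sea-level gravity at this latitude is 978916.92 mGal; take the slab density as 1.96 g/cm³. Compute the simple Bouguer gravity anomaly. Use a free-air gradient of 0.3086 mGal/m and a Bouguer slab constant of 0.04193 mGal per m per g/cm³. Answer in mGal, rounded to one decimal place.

105.5

Free-air correction = 0.3086 × 891.0 = 274.96 mGal
Free-air anomaly = 978820.68 − 978916.92 + (274.96) = 178.72 mGal
Bouguer slab correction = 0.04193 × 1.96 × 891.0 = 73.22 mGal
Simple Bouguer anomaly = 178.72 − (73.22) = 105.50 mGal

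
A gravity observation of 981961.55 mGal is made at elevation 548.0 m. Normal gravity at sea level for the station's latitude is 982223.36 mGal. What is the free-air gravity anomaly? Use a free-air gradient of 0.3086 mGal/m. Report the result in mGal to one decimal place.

Free-air correction = 0.3086 × 548.0 = 169.11 mGal
Free-air anomaly = 981961.55 − 982223.36 + (169.11) = -92.70 mGal

-92.7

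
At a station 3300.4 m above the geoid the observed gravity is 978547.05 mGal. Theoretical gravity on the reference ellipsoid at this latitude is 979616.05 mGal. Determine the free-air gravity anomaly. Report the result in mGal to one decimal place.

-50.5

Free-air correction = 0.3086 × 3300.4 = 1018.50 mGal
Free-air anomaly = 978547.05 − 979616.05 + (1018.50) = -50.50 mGal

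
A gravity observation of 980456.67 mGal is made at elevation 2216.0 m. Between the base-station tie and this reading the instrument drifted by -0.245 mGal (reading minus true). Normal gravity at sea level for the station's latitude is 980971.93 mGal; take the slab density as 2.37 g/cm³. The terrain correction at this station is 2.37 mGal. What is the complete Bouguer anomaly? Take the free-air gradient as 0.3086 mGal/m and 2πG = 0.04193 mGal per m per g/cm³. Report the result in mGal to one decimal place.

-49.0

Drift-corrected reading = 980456.67 − (-0.245) = 980456.915 mGal
Free-air correction = 0.3086 × 2216.0 = 683.86 mGal
Free-air anomaly = 980456.915 − 980971.93 + (683.86) = 168.845 mGal
Bouguer slab correction = 0.04193 × 2.37 × 2216.0 = 220.21 mGal
Simple Bouguer anomaly = 168.845 − (220.21) = -51.365 mGal
Complete Bouguer anomaly = -51.365 + 2.37 = -48.995 mGal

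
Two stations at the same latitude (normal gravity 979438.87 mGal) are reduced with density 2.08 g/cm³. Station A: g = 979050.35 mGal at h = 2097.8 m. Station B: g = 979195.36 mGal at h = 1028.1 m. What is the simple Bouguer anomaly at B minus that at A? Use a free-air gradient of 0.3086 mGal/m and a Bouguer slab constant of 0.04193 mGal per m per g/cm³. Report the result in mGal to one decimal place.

Δg_SB(A) = 979050.35 − 979438.87 + 0.3086×2097.8 − 0.04193×2.08×2097.8 = 75.90 mGal
Δg_SB(B) = 979195.36 − 979438.87 + 0.3086×1028.1 − 0.04193×2.08×1028.1 = -15.90 mGal
Difference = -15.90 − (75.90) = -91.80 mGal

-91.8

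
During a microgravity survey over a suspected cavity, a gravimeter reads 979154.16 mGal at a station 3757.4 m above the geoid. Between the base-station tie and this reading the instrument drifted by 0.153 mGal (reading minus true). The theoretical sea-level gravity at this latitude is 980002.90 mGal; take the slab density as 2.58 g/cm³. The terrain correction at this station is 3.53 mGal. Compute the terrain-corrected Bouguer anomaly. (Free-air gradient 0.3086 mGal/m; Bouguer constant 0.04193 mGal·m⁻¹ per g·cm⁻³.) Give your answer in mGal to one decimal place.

-92.3

Drift-corrected reading = 979154.16 − (0.153) = 979154.007 mGal
Free-air correction = 0.3086 × 3757.4 = 1159.53 mGal
Free-air anomaly = 979154.007 − 980002.90 + (1159.53) = 310.637 mGal
Bouguer slab correction = 0.04193 × 2.58 × 3757.4 = 406.47 mGal
Simple Bouguer anomaly = 310.637 − (406.47) = -95.833 mGal
Complete Bouguer anomaly = -95.833 + 3.53 = -92.303 mGal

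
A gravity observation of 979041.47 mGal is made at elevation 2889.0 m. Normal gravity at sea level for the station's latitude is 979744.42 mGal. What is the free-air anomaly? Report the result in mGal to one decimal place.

188.6

Free-air correction = 0.3086 × 2889.0 = 891.55 mGal
Free-air anomaly = 979041.47 − 979744.42 + (891.55) = 188.60 mGal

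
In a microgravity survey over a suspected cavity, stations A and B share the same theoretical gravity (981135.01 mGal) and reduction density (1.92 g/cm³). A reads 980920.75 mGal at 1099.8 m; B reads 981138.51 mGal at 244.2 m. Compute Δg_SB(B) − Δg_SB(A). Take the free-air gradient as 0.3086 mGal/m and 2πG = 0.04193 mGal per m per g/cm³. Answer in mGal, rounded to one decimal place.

22.6

Δg_SB(A) = 980920.75 − 981135.01 + 0.3086×1099.8 − 0.04193×1.92×1099.8 = 36.60 mGal
Δg_SB(B) = 981138.51 − 981135.01 + 0.3086×244.2 − 0.04193×1.92×244.2 = 59.20 mGal
Difference = 59.20 − (36.60) = 22.60 mGal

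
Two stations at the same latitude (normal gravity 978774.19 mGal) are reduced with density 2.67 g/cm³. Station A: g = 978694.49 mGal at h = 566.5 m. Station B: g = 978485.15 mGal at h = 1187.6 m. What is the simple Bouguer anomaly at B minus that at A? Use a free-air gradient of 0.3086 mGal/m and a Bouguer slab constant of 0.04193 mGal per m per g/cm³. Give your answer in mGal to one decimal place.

Δg_SB(A) = 978694.49 − 978774.19 + 0.3086×566.5 − 0.04193×2.67×566.5 = 31.70 mGal
Δg_SB(B) = 978485.15 − 978774.19 + 0.3086×1187.6 − 0.04193×2.67×1187.6 = -55.50 mGal
Difference = -55.50 − (31.70) = -87.20 mGal

-87.2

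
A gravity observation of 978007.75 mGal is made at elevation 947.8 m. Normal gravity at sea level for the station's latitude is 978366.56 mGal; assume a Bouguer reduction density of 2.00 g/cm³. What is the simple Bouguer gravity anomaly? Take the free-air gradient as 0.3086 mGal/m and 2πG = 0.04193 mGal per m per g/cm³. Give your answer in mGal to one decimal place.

-145.8

Free-air correction = 0.3086 × 947.8 = 292.49 mGal
Free-air anomaly = 978007.75 − 978366.56 + (292.49) = -66.32 mGal
Bouguer slab correction = 0.04193 × 2.00 × 947.8 = 79.48 mGal
Simple Bouguer anomaly = -66.32 − (79.48) = -145.80 mGal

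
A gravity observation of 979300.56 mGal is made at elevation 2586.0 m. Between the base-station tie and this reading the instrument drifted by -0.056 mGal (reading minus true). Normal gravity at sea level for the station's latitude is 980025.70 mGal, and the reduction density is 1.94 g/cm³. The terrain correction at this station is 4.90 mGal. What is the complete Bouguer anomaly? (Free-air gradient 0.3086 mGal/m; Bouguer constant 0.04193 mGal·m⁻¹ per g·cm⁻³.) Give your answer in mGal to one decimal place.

Drift-corrected reading = 979300.56 − (-0.056) = 979300.616 mGal
Free-air correction = 0.3086 × 2586.0 = 798.04 mGal
Free-air anomaly = 979300.616 − 980025.70 + (798.04) = 72.956 mGal
Bouguer slab correction = 0.04193 × 1.94 × 2586.0 = 210.36 mGal
Simple Bouguer anomaly = 72.956 − (210.36) = -137.404 mGal
Complete Bouguer anomaly = -137.404 + 4.90 = -132.504 mGal

-132.5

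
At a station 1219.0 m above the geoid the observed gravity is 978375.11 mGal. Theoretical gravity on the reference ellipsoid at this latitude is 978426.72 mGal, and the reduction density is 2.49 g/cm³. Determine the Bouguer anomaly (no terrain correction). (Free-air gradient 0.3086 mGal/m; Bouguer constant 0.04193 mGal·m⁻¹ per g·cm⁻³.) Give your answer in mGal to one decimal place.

197.3

Free-air correction = 0.3086 × 1219.0 = 376.18 mGal
Free-air anomaly = 978375.11 − 978426.72 + (376.18) = 324.57 mGal
Bouguer slab correction = 0.04193 × 2.49 × 1219.0 = 127.27 mGal
Simple Bouguer anomaly = 324.57 − (127.27) = 197.30 mGal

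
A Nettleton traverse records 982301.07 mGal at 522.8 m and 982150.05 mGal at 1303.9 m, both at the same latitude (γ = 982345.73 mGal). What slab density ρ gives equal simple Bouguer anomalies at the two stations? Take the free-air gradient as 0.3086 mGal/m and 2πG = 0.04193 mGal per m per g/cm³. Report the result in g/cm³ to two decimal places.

2.75

Δg_obs = 982150.05 − 982301.07 = -151.02 mGal over Δh = 1303.9 − 522.8 = 781.1 m
Equal Bouguer anomalies ⇒ Δg_obs + (0.3086 − 0.04193ρ)·Δh = 0
0.3086 − 0.04193ρ = −Δg_obs/Δh = 0.19334
ρ = (0.3086 − 0.19334) / 0.04193 = 2.75 g/cm³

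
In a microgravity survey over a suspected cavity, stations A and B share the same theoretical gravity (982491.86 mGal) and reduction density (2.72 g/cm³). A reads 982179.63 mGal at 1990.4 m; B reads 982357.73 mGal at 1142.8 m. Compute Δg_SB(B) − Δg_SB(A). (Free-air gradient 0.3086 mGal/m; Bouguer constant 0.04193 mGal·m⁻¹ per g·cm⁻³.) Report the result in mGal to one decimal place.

Δg_SB(A) = 982179.63 − 982491.86 + 0.3086×1990.4 − 0.04193×2.72×1990.4 = 75.00 mGal
Δg_SB(B) = 982357.73 − 982491.86 + 0.3086×1142.8 − 0.04193×2.72×1142.8 = 88.20 mGal
Difference = 88.20 − (75.00) = 13.20 mGal

13.2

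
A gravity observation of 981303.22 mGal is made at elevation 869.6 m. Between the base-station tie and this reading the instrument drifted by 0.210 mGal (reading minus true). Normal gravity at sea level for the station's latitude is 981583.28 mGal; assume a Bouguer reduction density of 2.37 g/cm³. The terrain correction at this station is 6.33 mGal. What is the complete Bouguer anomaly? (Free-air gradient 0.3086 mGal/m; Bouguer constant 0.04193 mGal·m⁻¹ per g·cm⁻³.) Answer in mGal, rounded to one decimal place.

-92.0

Drift-corrected reading = 981303.22 − (0.210) = 981303.010 mGal
Free-air correction = 0.3086 × 869.6 = 268.36 mGal
Free-air anomaly = 981303.010 − 981583.28 + (268.36) = -11.910 mGal
Bouguer slab correction = 0.04193 × 2.37 × 869.6 = 86.42 mGal
Simple Bouguer anomaly = -11.910 − (86.42) = -98.330 mGal
Complete Bouguer anomaly = -98.330 + 6.33 = -92.000 mGal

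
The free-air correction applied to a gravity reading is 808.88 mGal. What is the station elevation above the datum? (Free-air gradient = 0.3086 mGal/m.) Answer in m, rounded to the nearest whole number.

2621

h = 808.88 / 0.3086 = 2621.13 m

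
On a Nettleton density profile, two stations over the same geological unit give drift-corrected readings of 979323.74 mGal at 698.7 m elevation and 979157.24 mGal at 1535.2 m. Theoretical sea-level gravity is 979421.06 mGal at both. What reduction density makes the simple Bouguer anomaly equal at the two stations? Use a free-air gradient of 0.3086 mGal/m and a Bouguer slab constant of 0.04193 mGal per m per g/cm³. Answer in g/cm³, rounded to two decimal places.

Δg_obs = 979157.24 − 979323.74 = -166.50 mGal over Δh = 1535.2 − 698.7 = 836.5 m
Equal Bouguer anomalies ⇒ Δg_obs + (0.3086 − 0.04193ρ)·Δh = 0
0.3086 − 0.04193ρ = −Δg_obs/Δh = 0.19904
ρ = (0.3086 − 0.19904) / 0.04193 = 2.61 g/cm³

2.61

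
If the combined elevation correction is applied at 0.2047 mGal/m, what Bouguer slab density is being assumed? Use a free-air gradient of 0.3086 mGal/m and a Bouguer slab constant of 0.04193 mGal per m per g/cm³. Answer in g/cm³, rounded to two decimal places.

2.48

0.2047 = 0.3086 − 0.04193 × ρ
ρ = (0.3086 − 0.2047) / 0.04193 = 2.48 g/cm³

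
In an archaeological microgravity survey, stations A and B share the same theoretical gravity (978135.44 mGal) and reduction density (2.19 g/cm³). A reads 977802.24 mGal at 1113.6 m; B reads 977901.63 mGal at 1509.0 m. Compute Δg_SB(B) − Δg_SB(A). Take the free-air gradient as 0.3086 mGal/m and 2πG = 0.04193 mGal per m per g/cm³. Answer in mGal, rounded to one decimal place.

185.1

Δg_SB(A) = 977802.24 − 978135.44 + 0.3086×1113.6 − 0.04193×2.19×1113.6 = -91.80 mGal
Δg_SB(B) = 977901.63 − 978135.44 + 0.3086×1509.0 − 0.04193×2.19×1509.0 = 93.30 mGal
Difference = 93.30 − (-91.80) = 185.10 mGal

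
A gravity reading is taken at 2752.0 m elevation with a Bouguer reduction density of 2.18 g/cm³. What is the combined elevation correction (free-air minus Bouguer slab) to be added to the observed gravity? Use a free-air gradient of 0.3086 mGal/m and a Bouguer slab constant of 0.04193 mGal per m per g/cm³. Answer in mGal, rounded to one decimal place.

Combined gradient = 0.3086 − 0.04193 × 2.18 = 0.2171926 mGal/m
Combined elevation correction = 0.2171926 × 2752.0 = 597.7 mGal

597.7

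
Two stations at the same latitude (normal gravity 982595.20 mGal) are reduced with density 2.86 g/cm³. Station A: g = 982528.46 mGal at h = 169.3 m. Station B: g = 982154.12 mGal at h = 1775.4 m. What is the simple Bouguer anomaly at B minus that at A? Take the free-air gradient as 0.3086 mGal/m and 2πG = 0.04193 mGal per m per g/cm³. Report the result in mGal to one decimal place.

-71.3

Δg_SB(A) = 982528.46 − 982595.20 + 0.3086×169.3 − 0.04193×2.86×169.3 = -34.80 mGal
Δg_SB(B) = 982154.12 − 982595.20 + 0.3086×1775.4 − 0.04193×2.86×1775.4 = -106.10 mGal
Difference = -106.10 − (-34.80) = -71.30 mGal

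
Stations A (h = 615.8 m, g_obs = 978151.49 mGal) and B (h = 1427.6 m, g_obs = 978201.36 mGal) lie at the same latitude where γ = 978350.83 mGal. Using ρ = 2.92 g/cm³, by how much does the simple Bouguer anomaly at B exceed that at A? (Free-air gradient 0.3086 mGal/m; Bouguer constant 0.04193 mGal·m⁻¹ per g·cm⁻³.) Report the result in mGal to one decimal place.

201.0

Δg_SB(A) = 978151.49 − 978350.83 + 0.3086×615.8 − 0.04193×2.92×615.8 = -84.70 mGal
Δg_SB(B) = 978201.36 − 978350.83 + 0.3086×1427.6 − 0.04193×2.92×1427.6 = 116.30 mGal
Difference = 116.30 − (-84.70) = 201.00 mGal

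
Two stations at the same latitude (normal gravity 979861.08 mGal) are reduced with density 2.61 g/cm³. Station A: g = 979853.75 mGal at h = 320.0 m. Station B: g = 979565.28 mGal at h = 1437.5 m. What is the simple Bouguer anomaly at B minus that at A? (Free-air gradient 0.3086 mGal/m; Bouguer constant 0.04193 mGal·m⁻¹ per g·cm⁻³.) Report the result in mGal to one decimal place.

-65.9

Δg_SB(A) = 979853.75 − 979861.08 + 0.3086×320.0 − 0.04193×2.61×320.0 = 56.40 mGal
Δg_SB(B) = 979565.28 − 979861.08 + 0.3086×1437.5 − 0.04193×2.61×1437.5 = -9.50 mGal
Difference = -9.50 − (56.40) = -65.90 mGal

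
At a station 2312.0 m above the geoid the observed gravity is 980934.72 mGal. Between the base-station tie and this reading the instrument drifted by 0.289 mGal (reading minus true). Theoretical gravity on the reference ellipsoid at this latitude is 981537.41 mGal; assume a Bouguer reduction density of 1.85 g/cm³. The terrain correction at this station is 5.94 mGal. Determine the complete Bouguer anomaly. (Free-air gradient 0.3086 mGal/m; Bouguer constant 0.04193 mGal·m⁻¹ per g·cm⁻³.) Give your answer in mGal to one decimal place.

-62.9

Drift-corrected reading = 980934.72 − (0.289) = 980934.431 mGal
Free-air correction = 0.3086 × 2312.0 = 713.48 mGal
Free-air anomaly = 980934.431 − 981537.41 + (713.48) = 110.501 mGal
Bouguer slab correction = 0.04193 × 1.85 × 2312.0 = 179.34 mGal
Simple Bouguer anomaly = 110.501 − (179.34) = -68.839 mGal
Complete Bouguer anomaly = -68.839 + 5.94 = -62.899 mGal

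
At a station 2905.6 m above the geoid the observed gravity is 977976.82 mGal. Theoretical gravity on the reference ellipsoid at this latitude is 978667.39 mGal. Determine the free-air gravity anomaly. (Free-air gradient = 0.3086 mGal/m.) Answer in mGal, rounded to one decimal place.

Free-air correction = 0.3086 × 2905.6 = 896.67 mGal
Free-air anomaly = 977976.82 − 978667.39 + (896.67) = 206.10 mGal

206.1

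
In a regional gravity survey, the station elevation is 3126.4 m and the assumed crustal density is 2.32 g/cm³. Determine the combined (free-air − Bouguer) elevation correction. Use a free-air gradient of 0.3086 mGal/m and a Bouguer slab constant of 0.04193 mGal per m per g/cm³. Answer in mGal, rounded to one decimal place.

Combined gradient = 0.3086 − 0.04193 × 2.32 = 0.2113224 mGal/m
Combined elevation correction = 0.2113224 × 3126.4 = 660.7 mGal

660.7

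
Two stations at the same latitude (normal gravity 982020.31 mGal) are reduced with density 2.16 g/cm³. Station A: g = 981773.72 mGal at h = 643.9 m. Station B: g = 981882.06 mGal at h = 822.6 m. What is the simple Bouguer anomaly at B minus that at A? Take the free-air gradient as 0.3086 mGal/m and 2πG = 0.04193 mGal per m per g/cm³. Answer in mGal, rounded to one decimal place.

147.3

Δg_SB(A) = 981773.72 − 982020.31 + 0.3086×643.9 − 0.04193×2.16×643.9 = -106.20 mGal
Δg_SB(B) = 981882.06 − 982020.31 + 0.3086×822.6 − 0.04193×2.16×822.6 = 41.10 mGal
Difference = 41.10 − (-106.20) = 147.30 mGal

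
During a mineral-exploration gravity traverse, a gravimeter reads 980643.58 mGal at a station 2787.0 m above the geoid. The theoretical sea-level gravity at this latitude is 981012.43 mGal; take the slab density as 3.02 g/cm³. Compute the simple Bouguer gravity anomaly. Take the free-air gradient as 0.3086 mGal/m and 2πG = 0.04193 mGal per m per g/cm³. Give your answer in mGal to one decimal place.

Free-air correction = 0.3086 × 2787.0 = 860.07 mGal
Free-air anomaly = 980643.58 − 981012.43 + (860.07) = 491.22 mGal
Bouguer slab correction = 0.04193 × 3.02 × 2787.0 = 352.91 mGal
Simple Bouguer anomaly = 491.22 − (352.91) = 138.31 mGal

138.3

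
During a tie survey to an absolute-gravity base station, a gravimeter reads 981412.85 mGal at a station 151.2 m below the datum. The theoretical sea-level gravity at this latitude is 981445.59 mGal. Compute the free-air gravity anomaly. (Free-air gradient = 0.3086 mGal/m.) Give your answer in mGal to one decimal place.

Free-air correction = 0.3086 × -151.2 = -46.66 mGal
Free-air anomaly = 981412.85 − 981445.59 + (-46.66) = -79.40 mGal

-79.4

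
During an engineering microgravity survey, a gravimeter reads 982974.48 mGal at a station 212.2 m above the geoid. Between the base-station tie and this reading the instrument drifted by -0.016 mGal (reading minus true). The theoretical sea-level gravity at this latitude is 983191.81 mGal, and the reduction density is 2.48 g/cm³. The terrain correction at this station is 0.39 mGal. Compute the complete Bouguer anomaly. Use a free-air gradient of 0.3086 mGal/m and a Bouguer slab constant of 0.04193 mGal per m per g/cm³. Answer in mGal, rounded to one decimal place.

-173.5

Drift-corrected reading = 982974.48 − (-0.016) = 982974.496 mGal
Free-air correction = 0.3086 × 212.2 = 65.48 mGal
Free-air anomaly = 982974.496 − 983191.81 + (65.48) = -151.834 mGal
Bouguer slab correction = 0.04193 × 2.48 × 212.2 = 22.07 mGal
Simple Bouguer anomaly = -151.834 − (22.07) = -173.904 mGal
Complete Bouguer anomaly = -173.904 + 0.39 = -173.514 mGal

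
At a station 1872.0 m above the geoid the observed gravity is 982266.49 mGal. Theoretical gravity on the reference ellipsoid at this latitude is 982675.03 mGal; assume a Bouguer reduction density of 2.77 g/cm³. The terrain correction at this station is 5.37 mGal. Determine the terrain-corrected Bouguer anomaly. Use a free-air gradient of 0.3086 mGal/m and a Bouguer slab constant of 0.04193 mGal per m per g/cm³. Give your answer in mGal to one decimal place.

Free-air correction = 0.3086 × 1872.0 = 577.70 mGal
Free-air anomaly = 982266.49 − 982675.03 + (577.70) = 169.16 mGal
Bouguer slab correction = 0.04193 × 2.77 × 1872.0 = 217.43 mGal
Simple Bouguer anomaly = 169.16 − (217.43) = -48.27 mGal
Complete Bouguer anomaly = -48.27 + 5.37 = -42.90 mGal

-42.9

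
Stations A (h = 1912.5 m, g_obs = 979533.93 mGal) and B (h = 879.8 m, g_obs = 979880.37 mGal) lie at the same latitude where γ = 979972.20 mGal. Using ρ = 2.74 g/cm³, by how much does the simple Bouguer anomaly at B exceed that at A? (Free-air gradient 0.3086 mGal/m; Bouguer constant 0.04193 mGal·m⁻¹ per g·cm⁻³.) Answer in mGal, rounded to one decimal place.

146.4

Δg_SB(A) = 979533.93 − 979972.20 + 0.3086×1912.5 − 0.04193×2.74×1912.5 = -67.80 mGal
Δg_SB(B) = 979880.37 − 979972.20 + 0.3086×879.8 − 0.04193×2.74×879.8 = 78.60 mGal
Difference = 78.60 − (-67.80) = 146.40 mGal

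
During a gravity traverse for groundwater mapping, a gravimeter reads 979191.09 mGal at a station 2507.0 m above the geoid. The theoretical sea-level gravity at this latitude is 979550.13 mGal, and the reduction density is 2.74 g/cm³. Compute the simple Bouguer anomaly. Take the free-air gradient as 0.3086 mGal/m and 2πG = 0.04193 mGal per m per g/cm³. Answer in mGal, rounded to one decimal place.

Free-air correction = 0.3086 × 2507.0 = 773.66 mGal
Free-air anomaly = 979191.09 − 979550.13 + (773.66) = 414.62 mGal
Bouguer slab correction = 0.04193 × 2.74 × 2507.0 = 288.02 mGal
Simple Bouguer anomaly = 414.62 − (288.02) = 126.60 mGal

126.6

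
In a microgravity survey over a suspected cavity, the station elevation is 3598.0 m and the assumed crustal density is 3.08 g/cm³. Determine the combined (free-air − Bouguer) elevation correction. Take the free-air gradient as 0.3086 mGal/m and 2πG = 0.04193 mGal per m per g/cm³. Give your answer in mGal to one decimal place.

645.7

Combined gradient = 0.3086 − 0.04193 × 3.08 = 0.1794556 mGal/m
Combined elevation correction = 0.1794556 × 3598.0 = 645.7 mGal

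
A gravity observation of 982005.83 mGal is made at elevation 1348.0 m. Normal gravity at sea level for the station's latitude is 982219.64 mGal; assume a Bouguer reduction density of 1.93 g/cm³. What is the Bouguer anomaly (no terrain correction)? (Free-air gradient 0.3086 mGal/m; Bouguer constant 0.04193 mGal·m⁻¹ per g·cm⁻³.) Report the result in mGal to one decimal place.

Free-air correction = 0.3086 × 1348.0 = 415.99 mGal
Free-air anomaly = 982005.83 − 982219.64 + (415.99) = 202.18 mGal
Bouguer slab correction = 0.04193 × 1.93 × 1348.0 = 109.09 mGal
Simple Bouguer anomaly = 202.18 − (109.09) = 93.09 mGal

93.1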